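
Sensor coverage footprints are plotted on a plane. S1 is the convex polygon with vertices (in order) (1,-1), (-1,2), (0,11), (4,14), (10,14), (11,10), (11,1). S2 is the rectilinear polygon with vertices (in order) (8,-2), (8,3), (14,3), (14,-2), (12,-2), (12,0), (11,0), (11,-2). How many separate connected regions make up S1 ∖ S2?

S1 ∖ S2 is a single connected region.

1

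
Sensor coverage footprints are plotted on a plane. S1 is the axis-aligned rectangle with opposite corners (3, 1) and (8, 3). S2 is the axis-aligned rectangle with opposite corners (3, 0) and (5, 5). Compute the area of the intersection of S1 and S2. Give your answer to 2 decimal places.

4.00

|S1∩S2|: x∈[3,5], y∈[1,3] → 2·2 = 4.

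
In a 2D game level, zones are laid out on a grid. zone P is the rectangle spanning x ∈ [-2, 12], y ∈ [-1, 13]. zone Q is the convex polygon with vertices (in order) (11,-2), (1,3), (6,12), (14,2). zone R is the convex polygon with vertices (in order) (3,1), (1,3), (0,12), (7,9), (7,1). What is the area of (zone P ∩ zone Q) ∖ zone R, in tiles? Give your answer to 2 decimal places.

|zone P ∩ zone Q| = 81.9583.
|(zone P ∩ zone Q) ∩ zone R| = 35.2308.
|(zone P ∩ zone Q) ∖ zone R| = 81.9583 − 35.2308 = 46.73.

46.73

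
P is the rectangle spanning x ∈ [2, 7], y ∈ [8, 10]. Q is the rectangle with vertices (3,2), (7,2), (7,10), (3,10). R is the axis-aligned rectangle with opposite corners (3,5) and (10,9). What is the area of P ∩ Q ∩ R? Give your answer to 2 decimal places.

The intersection is the polygon with vertices (3,8), (3,9), (7,9), (7,8).
By the shoelace formula its area is 4.00.

4.00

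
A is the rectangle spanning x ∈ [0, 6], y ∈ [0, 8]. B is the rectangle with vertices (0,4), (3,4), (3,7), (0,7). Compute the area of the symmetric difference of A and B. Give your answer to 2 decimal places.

39.00

|A∩B|: x∈[0,3], y∈[4,7] → 3·3 = 9.
|A △ B| = |A| + |B| − 2·|A∩B| = 48 + 9 − 18 = 39.00.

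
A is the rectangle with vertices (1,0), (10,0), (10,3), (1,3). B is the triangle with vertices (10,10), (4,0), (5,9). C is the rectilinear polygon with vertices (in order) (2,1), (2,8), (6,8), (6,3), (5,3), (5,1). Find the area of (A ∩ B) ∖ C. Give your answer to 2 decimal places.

|A ∩ B| = 2.2.
|(A ∩ B) ∩ C| = 1.4222.
|(A ∩ B) ∖ C| = 2.2 − 1.4222 = 0.78.

0.78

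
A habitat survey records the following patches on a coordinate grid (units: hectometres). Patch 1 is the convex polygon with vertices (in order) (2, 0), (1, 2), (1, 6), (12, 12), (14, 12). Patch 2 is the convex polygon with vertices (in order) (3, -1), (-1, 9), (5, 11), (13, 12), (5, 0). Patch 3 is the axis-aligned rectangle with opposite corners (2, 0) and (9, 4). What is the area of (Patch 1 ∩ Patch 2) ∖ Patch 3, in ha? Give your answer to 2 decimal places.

|Patch 1 ∩ Patch 2| = 46.3475.
|(Patch 1 ∩ Patch 2) ∩ Patch 3| = 7.6786.
|(Patch 1 ∩ Patch 2) ∖ Patch 3| = 46.3475 − 7.6786 = 38.67.

38.67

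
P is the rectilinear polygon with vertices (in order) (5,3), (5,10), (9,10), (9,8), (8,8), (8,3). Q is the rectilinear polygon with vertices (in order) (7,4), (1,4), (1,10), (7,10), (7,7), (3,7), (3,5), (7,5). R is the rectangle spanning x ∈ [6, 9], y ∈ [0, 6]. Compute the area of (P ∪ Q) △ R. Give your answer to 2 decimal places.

49.00

|P ∪ Q| = 43.
|(P ∪ Q) ∩ R| = 6.
|(P ∪ Q) △ R| = 43 + 18 − 12 = 49.00.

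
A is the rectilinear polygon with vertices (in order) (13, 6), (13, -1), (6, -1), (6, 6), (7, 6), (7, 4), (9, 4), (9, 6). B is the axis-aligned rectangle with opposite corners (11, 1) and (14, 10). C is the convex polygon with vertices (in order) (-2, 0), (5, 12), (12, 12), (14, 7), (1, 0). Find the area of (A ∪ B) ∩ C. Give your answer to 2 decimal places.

15.52

|A ∪ B| = 62.
|(A ∪ B) ∩ C| = 15.52.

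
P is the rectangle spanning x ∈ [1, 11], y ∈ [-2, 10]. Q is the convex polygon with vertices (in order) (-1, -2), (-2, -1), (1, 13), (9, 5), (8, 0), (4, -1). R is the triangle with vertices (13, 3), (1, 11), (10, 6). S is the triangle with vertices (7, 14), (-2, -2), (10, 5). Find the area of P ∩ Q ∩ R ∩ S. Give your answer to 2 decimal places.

The intersection is the polygon with vertices (5.5,8.5), (7,7), (4.136,8.909), (4.286,9.175).
By the shoelace formula its area is 0.93.

0.93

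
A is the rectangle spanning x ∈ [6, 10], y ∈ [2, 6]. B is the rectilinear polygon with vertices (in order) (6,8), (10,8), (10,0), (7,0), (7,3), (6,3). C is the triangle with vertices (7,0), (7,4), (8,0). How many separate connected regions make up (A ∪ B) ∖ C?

(A ∪ B) ∖ C is a single connected region.

1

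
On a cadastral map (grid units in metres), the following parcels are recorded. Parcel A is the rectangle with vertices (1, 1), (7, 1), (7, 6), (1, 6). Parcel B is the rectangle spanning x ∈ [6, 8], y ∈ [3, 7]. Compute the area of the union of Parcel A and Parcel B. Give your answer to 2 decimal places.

35.00

By inclusion–exclusion:
Individual areas: |Parcel A| = 30, |Parcel B| = 8.
|Parcel A∩Parcel B|: x∈[6,7], y∈[3,6] → 1·3 = 3.
|Parcel A ∪ Parcel B| = 38 − 3 = 35.00.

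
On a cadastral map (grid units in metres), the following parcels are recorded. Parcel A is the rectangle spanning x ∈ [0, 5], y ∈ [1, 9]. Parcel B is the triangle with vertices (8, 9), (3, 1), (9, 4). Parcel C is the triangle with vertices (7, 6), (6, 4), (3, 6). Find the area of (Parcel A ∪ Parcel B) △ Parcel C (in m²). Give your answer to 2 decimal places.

|Parcel A ∪ Parcel B| = 54.3.
|(Parcel A ∪ Parcel B) ∩ Parcel C| = 3.0355.
|(Parcel A ∪ Parcel B) △ Parcel C| = 54.3 + 4 − 6.0711 = 52.23.

52.23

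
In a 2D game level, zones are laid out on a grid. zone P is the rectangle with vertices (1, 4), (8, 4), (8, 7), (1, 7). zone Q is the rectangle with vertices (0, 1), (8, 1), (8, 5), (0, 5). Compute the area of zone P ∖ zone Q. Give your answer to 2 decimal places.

|zone P∩zone Q|: x∈[1,8], y∈[4,5] → 7·1 = 7.
|zone P| = 21.
|zone P ∖ zone Q| = |zone P| − |zone P∩zone Q| = 21 − 7 = 14.00.

14.00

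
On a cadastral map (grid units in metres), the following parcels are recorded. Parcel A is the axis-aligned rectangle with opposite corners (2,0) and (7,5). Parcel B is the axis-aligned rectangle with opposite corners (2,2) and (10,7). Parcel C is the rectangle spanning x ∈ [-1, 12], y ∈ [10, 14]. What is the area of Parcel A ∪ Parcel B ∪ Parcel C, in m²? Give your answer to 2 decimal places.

By inclusion–exclusion:
Individual areas: |Parcel A| = 25, |Parcel B| = 40, |Parcel C| = 52.
|Parcel A∩Parcel B|: x∈[2,7], y∈[2,5] → 5·3 = 15.
|Parcel A∩Parcel C| = 0 (no overlap).
|Parcel B∩Parcel C| = 0 (no overlap).
|Parcel A∩Parcel B∩Parcel C| = 0.
|Parcel A ∪ Parcel B ∪ Parcel C| = 117 − 15 + 0 = 102.00.

102.00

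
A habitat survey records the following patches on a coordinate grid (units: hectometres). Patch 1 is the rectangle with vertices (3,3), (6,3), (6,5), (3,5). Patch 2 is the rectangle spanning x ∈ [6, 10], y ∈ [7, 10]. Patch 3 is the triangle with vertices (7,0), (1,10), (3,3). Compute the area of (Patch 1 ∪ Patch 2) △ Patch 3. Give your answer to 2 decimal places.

|Patch 1 ∪ Patch 2| = 18.
|(Patch 1 ∪ Patch 2) ∩ Patch 3| = 3.2.
|(Patch 1 ∪ Patch 2) △ Patch 3| = 18 + 11 − 6.4 = 22.60.

22.60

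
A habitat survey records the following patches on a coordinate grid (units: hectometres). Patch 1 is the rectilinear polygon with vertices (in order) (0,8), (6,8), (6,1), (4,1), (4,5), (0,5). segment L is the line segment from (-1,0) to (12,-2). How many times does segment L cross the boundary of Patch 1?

The segment lies entirely outside Patch 1 and never meets its boundary.

0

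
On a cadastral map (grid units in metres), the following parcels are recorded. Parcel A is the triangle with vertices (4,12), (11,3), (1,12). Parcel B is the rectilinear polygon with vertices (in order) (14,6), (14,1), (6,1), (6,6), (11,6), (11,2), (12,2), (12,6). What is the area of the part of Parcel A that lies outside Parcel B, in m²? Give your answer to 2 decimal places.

12.00

|Parcel A| = 13.5, |Parcel A∩Parcel B| = 1.5.
|Parcel A ∖ Parcel B| = |Parcel A| − |Parcel A∩Parcel B| = 13.5 − 1.5 = 12.00.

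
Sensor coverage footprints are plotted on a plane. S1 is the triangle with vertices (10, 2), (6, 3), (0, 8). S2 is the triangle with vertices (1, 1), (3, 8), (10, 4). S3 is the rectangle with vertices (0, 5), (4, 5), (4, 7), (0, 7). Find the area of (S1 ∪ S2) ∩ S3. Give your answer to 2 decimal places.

The region (S1 ∪ S2) ∩ S3 is the polygon with vertices (2.423,5.981), (1.2,7), (1.667,7), (2.561,6.463), (2.714,7), (4,7), (4,5), (2.143,5).
By the shoelace formula its area is 3.63.

3.63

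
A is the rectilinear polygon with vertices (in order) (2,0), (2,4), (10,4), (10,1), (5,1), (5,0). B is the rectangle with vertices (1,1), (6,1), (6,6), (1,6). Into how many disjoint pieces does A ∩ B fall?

1

A ∩ B is a single connected region.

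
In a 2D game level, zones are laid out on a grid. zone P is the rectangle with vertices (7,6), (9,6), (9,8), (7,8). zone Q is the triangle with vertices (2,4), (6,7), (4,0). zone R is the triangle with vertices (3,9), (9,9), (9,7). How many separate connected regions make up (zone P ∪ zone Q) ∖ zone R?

(zone P ∪ zone Q) ∖ zone R splits into 2 disjoint pieces (area 2.6667, area 11).

2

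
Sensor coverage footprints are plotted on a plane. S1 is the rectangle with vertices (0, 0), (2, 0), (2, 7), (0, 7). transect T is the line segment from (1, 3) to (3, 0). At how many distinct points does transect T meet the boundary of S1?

1

The segment meets the boundary at (2,1.5).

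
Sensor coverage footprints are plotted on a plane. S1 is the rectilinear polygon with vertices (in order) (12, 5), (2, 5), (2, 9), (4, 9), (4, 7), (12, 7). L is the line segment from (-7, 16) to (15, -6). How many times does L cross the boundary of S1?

The segment meets the boundary at (4,5), (2,7).

2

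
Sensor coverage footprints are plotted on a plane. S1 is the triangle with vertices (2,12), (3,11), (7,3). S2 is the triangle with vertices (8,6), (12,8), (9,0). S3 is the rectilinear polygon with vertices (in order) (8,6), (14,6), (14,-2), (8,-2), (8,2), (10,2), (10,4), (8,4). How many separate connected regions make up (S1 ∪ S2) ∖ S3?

(S1 ∪ S2) ∖ S3 splits into 3 disjoint pieces (area 2, area 3.25, area 2.9167).

3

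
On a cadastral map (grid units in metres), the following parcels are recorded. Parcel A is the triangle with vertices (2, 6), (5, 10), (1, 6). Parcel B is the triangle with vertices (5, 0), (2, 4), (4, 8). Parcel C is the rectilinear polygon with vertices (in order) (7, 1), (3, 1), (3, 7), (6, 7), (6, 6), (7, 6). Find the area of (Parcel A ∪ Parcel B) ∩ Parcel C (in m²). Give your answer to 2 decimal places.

7.71

The region (Parcel A ∪ Parcel B) ∩ Parcel C is the polygon with vertices (3.5,7), (4.125,7), (4.875,1), (4.25,1), (3,2.667), (3,6).
By the shoelace formula its area is 7.71.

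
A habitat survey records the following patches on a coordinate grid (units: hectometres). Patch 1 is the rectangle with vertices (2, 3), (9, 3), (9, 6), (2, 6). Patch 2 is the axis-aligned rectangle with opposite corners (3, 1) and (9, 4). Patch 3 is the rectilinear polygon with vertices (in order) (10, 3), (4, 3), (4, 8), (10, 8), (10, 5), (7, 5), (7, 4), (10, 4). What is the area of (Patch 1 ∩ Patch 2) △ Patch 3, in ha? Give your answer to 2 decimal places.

23.00

|Patch 1 ∩ Patch 2| = 6.
|(Patch 1 ∩ Patch 2) ∩ Patch 3| = 5.
|(Patch 1 ∩ Patch 2) △ Patch 3| = 6 + 27 − 10 = 23.00.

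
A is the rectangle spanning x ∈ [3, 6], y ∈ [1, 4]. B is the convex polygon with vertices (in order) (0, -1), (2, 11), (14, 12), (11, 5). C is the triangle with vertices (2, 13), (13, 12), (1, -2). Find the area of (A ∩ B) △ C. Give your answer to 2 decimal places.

|A ∩ B| = 7.5152.
|(A ∩ B) ∩ C| = 5.5595.
|(A ∩ B) △ C| = 7.5152 + 83 − 11.119 = 79.40.

79.40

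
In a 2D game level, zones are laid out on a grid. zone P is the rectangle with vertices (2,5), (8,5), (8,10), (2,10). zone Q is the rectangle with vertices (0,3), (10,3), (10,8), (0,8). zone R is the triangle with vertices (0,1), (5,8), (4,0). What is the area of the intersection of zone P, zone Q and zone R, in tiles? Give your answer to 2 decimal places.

The intersection is the polygon with vertices (2.857,5), (5,8), (4.625,5).
By the shoelace formula its area is 2.65.

2.65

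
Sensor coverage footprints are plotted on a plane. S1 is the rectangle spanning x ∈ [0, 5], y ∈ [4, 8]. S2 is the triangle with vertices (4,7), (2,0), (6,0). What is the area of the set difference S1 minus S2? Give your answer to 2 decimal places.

|S1| = 20, |S1∩S2| = 2.5714.
|S1 ∖ S2| = |S1| − |S1∩S2| = 20 − 2.5714 = 17.43.

17.43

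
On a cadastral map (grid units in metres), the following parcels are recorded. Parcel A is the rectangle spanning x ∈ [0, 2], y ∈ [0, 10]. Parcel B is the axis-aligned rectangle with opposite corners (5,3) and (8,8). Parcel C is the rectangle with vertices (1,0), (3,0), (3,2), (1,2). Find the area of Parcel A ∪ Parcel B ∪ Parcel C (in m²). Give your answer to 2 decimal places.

37.00

By inclusion–exclusion:
Individual areas: |Parcel A| = 20, |Parcel B| = 15, |Parcel C| = 4.
|Parcel A∩Parcel B| = 0 (no overlap).
|Parcel A∩Parcel C|: x∈[1,2], y∈[0,2] → 1·2 = 2.
|Parcel B∩Parcel C| = 0 (no overlap).
|Parcel A∩Parcel B∩Parcel C| = 0.
|Parcel A ∪ Parcel B ∪ Parcel C| = 39 − 2 + 0 = 37.00.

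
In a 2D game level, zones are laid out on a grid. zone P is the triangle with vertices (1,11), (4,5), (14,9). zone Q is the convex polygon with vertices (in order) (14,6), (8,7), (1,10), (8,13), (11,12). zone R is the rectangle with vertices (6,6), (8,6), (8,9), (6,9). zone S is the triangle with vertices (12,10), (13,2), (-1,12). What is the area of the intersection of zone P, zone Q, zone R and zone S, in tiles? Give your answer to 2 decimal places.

3.14

The intersection is the polygon with vertices (6,9), (8,9), (8,7), (6,7.857).
By the shoelace formula its area is 3.14.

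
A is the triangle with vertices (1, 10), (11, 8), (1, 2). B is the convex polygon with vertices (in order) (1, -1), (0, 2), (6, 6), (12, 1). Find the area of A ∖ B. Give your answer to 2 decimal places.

|A| = 40, |A∩B| = 4.5155.
|A ∖ B| = |A| − |A∩B| = 40 − 4.5155 = 35.48.

35.48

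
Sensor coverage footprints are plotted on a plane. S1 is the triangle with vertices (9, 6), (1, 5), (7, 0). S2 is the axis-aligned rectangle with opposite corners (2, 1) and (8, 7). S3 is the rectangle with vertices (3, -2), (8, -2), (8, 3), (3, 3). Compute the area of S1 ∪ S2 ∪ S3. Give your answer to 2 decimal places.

52.92

By inclusion–exclusion:
Individual areas: |S1| = 23, |S2| = 36, |S3| = 25.
|S1∩S2| = 20.3167.
|S1∩S3| = 6.9.
|S2∩S3|: x∈[3,8], y∈[1,3] → 5·2 = 10.
|S1∩S2∩S3| = 6.1333.
|S1 ∪ S2 ∪ S3| = 84 − 37.2167 + 6.1333 = 52.92.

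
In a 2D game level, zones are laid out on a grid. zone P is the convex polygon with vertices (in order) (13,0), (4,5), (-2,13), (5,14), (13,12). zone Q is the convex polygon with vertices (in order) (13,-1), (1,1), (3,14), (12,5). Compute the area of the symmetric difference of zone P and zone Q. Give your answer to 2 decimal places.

|zone P| = 122, |zone Q| = 102.5, |zone P∩zone Q| = 63.1348.
|zone P △ zone Q| = |zone P| + |zone Q| − 2·|zone P∩zone Q| = 122 + 102.5 − 126.2696 = 98.23.

98.23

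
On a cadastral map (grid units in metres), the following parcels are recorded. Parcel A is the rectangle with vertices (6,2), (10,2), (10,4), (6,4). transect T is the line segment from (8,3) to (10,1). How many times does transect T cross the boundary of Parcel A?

The segment meets the boundary at (9,2).

1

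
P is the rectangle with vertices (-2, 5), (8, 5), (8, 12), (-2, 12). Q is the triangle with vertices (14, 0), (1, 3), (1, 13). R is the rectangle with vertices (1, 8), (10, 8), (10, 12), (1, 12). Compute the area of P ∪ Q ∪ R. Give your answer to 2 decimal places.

By inclusion–exclusion:
Individual areas: |P| = 70, |Q| = 65, |R| = 36.
|P∩Q| = 31.
|P∩R|: x∈[1,8], y∈[8,12] → 7·4 = 28.
|Q∩R| = 12.
|P∩Q∩R| = 12.
|P ∪ Q ∪ R| = 171 − 71 + 12 = 112.00.

112.00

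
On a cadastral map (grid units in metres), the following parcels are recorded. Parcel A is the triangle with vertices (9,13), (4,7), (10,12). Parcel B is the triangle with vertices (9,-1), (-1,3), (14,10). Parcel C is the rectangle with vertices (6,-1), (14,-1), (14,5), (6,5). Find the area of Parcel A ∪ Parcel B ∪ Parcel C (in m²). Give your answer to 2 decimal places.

94.12

By inclusion–exclusion:
Individual areas: |Parcel A| = 5.5, |Parcel B| = 65, |Parcel C| = 48.
|Parcel A∩Parcel B| = 0.
|Parcel A∩Parcel C| = 0.
|Parcel B∩Parcel C| = 24.3818.
|Parcel A∩Parcel B∩Parcel C| = 0.
|Parcel A ∪ Parcel B ∪ Parcel C| = 118.5 − 24.3818 + 0 = 94.12.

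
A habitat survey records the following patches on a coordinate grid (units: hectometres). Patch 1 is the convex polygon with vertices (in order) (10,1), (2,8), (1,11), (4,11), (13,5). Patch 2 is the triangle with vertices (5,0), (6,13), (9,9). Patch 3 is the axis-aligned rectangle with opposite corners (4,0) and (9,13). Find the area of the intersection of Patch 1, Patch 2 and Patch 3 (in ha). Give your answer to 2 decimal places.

10.82

The intersection is the polygon with vertices (5.756,9.829), (8.543,7.971), (6.72,3.87), (5.387,5.036).
By the shoelace formula its area is 10.82.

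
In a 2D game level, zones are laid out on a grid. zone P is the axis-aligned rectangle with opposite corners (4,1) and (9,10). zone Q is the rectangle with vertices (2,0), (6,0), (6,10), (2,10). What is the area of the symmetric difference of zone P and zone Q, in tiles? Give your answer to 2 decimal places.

49.00

|zone P∩zone Q|: x∈[4,6], y∈[1,10] → 2·9 = 18.
|zone P △ zone Q| = |zone P| + |zone Q| − 2·|zone P∩zone Q| = 45 + 40 − 36 = 49.00.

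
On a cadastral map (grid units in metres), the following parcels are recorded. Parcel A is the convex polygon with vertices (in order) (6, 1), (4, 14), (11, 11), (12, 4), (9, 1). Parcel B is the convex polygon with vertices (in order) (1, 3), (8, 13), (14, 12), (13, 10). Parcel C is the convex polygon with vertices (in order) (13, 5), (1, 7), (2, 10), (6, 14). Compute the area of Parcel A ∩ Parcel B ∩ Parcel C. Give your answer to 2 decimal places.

The intersection is the polygon with vertices (7.421,12.173), (10.325,8.44), (6.333,6.111), (5.184,6.303), (4.847,8.495).
By the shoelace formula its area is 17.86.

17.86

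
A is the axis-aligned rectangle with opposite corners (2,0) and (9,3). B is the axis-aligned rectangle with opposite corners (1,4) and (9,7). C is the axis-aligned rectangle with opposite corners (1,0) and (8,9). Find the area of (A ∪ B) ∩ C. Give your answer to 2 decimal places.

|A ∪ B| = 45.
|(A ∪ B) ∩ C| = 39.00.

39.00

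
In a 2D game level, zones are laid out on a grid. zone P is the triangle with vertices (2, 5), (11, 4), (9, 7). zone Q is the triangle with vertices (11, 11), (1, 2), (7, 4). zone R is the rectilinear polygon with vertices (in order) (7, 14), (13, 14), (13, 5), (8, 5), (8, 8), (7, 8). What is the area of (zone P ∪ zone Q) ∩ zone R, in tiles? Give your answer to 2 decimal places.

The region (zone P ∪ zone Q) ∩ zone R is the polygon with vertices (11,11), (8.659,6.902), (9,7), (10.333,5), (8,5), (8,8), (7.667,8).
By the shoelace formula its area is 6.75.

6.75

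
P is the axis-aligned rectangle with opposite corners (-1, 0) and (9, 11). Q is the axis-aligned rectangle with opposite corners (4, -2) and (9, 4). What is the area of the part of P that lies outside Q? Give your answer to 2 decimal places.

90.00

|P∩Q|: x∈[4,9], y∈[0,4] → 5·4 = 20.
|P| = 110.
|P ∖ Q| = |P| − |P∩Q| = 110 − 20 = 90.00.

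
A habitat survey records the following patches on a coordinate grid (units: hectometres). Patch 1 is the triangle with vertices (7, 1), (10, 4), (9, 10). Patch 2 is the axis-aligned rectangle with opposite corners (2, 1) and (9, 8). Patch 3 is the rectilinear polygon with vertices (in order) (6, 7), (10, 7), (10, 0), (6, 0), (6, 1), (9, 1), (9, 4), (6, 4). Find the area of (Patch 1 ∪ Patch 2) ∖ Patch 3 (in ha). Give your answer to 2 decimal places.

41.19

|Patch 1 ∪ Patch 2| = 52.9444.
|(Patch 1 ∪ Patch 2) ∩ Patch 3| = 11.75.
|(Patch 1 ∪ Patch 2) ∖ Patch 3| = 52.9444 − 11.75 = 41.19.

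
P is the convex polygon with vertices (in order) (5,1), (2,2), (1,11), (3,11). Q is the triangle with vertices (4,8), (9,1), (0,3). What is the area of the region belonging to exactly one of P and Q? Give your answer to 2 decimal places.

28.15

|P| = 23, |Q| = 26.5, |P∩Q| = 10.676.
|P △ Q| = |P| + |Q| − 2·|P∩Q| = 23 + 26.5 − 21.352 = 28.15.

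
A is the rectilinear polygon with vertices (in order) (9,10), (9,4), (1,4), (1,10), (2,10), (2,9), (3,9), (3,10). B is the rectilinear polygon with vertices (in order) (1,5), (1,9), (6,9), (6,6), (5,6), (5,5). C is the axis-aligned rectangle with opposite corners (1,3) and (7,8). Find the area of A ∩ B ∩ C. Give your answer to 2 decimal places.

The intersection is the polygon with vertices (6,6), (5,6), (5,5), (1,5), (1,8), (6,8).
By the shoelace formula its area is 14.00.

14.00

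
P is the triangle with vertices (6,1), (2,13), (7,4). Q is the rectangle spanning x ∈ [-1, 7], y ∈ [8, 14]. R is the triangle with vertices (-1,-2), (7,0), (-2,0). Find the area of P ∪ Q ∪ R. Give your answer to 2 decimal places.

By inclusion–exclusion:
Individual areas: |P| = 12, |Q| = 48, |R| = 9.
|P∩Q| = 2.7778.
|P∩R| = 0.
|Q∩R| = 0.
|P∩Q∩R| = 0.
|P ∪ Q ∪ R| = 69 − 2.7778 + 0 = 66.22.

66.22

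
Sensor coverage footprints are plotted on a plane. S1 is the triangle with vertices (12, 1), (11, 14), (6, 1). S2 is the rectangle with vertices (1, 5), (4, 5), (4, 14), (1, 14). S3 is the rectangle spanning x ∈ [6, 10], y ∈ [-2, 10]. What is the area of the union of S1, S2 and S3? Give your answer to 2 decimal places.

93.58

By inclusion–exclusion:
Individual areas: |S1| = 39, |S2| = 27, |S3| = 48.
|S1∩S2| = 0.
|S1∩S3| = 20.4231.
|S2∩S3| = 0 (no overlap).
|S1∩S2∩S3| = 0.
|S1 ∪ S2 ∪ S3| = 114 − 20.4231 + 0 = 93.58.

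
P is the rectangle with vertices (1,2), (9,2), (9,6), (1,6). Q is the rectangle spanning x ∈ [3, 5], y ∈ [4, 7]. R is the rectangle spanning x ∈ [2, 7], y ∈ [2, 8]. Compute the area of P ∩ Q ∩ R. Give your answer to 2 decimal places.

The intersection is the polygon with vertices (5,4), (3,4), (3,6), (5,6).
By the shoelace formula its area is 4.00.

4.00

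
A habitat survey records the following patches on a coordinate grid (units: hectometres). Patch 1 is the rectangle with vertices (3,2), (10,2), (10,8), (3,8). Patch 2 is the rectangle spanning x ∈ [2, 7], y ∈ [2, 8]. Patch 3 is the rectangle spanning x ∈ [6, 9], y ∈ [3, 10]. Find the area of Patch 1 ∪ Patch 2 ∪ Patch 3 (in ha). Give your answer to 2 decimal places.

By inclusion–exclusion:
Individual areas: |Patch 1| = 42, |Patch 2| = 30, |Patch 3| = 21.
|Patch 1∩Patch 2|: x∈[3,7], y∈[2,8] → 4·6 = 24.
|Patch 1∩Patch 3|: x∈[6,9], y∈[3,8] → 3·5 = 15.
|Patch 2∩Patch 3|: x∈[6,7], y∈[3,8] → 1·5 = 5.
|Patch 1∩Patch 2∩Patch 3| = 5.
|Patch 1 ∪ Patch 2 ∪ Patch 3| = 93 − 44 + 5 = 54.00.

54.00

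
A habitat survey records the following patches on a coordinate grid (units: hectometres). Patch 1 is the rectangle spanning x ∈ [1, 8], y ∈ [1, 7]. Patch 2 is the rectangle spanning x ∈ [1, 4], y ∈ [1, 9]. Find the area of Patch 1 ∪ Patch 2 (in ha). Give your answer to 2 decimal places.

48.00

By inclusion–exclusion:
Individual areas: |Patch 1| = 42, |Patch 2| = 24.
|Patch 1∩Patch 2|: x∈[1,4], y∈[1,7] → 3·6 = 18.
|Patch 1 ∪ Patch 2| = 66 − 18 = 48.00.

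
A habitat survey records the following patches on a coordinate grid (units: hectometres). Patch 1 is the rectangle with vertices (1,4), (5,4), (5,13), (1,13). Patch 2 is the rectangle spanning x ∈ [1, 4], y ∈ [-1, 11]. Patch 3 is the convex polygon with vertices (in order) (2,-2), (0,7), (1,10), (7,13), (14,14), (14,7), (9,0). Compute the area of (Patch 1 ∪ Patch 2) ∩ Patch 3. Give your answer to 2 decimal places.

41.64

The region (Patch 1 ∪ Patch 2) ∩ Patch 3 is the polygon with vertices (5,4), (4,4), (4,-1), (1.778,-1), (1,2.5), (1,4), (1,10), (5,12).
By the shoelace formula its area is 41.64.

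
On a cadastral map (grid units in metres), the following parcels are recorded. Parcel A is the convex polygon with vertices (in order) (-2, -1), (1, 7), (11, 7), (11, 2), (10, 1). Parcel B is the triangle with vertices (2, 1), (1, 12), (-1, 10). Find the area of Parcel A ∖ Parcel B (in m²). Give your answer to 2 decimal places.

|Parcel A| = 77.5, |Parcel A∩Parcel B| = 3.6578.
|Parcel A ∖ Parcel B| = |Parcel A| − |Parcel A∩Parcel B| = 77.5 − 3.6578 = 73.84.

73.84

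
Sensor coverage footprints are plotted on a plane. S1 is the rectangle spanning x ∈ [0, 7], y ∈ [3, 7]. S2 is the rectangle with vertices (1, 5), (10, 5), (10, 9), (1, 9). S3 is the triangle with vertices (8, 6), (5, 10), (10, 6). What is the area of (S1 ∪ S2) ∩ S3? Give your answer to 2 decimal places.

The region (S1 ∪ S2) ∩ S3 is the polygon with vertices (6.25,9), (10,6), (8,6), (5.75,9).
By the shoelace formula its area is 3.75.

3.75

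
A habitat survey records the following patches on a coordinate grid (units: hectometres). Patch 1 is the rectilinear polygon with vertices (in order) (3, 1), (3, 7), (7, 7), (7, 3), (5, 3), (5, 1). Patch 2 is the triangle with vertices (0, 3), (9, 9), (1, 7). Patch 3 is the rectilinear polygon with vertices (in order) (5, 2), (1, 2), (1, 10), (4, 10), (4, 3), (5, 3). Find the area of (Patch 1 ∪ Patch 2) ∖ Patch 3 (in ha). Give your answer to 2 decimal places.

19.54

|Patch 1 ∪ Patch 2| = 32.
|(Patch 1 ∪ Patch 2) ∩ Patch 3| = 12.4583.
|(Patch 1 ∪ Patch 2) ∖ Patch 3| = 32 − 12.4583 = 19.54.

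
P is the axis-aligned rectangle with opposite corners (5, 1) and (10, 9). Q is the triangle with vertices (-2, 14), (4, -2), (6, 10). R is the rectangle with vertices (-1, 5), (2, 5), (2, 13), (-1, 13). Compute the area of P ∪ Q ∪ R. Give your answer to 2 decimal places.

98.44

By inclusion–exclusion:
Individual areas: |P| = 40, |Q| = 52, |R| = 24.
|P∩Q| = 2.0833.
|P∩R| = 0 (no overlap).
|Q∩R| = 15.4792.
|P∩Q∩R| = 0.
|P ∪ Q ∪ R| = 116 − 17.5625 + 0 = 98.44.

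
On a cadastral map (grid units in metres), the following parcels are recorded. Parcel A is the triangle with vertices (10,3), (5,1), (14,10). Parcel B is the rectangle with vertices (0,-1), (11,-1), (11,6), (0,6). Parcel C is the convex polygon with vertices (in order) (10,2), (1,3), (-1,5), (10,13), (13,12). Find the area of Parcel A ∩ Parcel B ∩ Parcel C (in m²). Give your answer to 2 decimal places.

8.24

The intersection is the polygon with vertices (10,6), (11,6), (11,5.333), (10.632,4.105), (10,3), (8.043,2.217), (6.4,2.4).
By the shoelace formula its area is 8.24.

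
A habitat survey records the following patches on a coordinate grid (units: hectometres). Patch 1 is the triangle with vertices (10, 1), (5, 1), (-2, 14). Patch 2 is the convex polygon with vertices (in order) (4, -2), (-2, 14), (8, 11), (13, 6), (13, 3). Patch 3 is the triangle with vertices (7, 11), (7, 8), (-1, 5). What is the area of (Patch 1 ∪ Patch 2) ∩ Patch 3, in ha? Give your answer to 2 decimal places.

The region (Patch 1 ∪ Patch 2) ∩ Patch 3 is the polygon with vertices (0.854,6.39), (7,11), (7,8), (1.082,5.781).
By the shoelace formula its area is 11.28.

11.28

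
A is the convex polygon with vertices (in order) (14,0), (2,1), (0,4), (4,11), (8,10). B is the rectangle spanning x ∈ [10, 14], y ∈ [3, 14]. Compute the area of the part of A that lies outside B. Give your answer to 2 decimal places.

86.97

|A| = 91, |A∩B| = 4.0333.
|A ∖ B| = |A| − |A∩B| = 91 − 4.0333 = 86.97.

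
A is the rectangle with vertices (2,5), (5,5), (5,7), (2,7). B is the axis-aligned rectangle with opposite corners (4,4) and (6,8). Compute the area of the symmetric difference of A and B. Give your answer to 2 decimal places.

|A∩B|: x∈[4,5], y∈[5,7] → 1·2 = 2.
|A △ B| = |A| + |B| − 2·|A∩B| = 6 + 8 − 4 = 10.00.

10.00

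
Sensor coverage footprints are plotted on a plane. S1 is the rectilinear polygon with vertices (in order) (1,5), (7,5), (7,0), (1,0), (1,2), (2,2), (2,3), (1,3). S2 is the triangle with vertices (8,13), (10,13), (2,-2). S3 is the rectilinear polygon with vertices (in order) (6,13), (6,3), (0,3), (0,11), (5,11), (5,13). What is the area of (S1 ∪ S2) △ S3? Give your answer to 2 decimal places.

|S1 ∪ S2| = 41.
|(S1 ∪ S2) ∩ S3| = 11.7333.
|(S1 ∪ S2) △ S3| = 41 + 50 − 23.4667 = 67.53.

67.53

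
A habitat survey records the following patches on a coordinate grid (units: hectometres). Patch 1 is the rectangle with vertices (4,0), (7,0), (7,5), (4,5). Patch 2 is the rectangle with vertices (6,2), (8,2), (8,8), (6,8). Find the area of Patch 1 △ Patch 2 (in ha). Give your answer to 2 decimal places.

21.00

|Patch 1∩Patch 2|: x∈[6,7], y∈[2,5] → 1·3 = 3.
|Patch 1 △ Patch 2| = |Patch 1| + |Patch 2| − 2·|Patch 1∩Patch 2| = 15 + 12 − 6 = 21.00.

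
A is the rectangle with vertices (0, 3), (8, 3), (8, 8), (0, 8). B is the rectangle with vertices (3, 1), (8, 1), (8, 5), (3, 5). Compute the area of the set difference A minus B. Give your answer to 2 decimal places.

|A∩B|: x∈[3,8], y∈[3,5] → 5·2 = 10.
|A| = 40.
|A ∖ B| = |A| − |A∩B| = 40 − 10 = 30.00.

30.00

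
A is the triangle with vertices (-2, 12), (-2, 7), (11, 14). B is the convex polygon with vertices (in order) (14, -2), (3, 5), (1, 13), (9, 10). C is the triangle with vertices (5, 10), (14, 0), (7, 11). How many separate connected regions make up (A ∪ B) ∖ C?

2

(A ∪ B) ∖ C splits into 2 disjoint pieces (area 83.5681, area 4.6899).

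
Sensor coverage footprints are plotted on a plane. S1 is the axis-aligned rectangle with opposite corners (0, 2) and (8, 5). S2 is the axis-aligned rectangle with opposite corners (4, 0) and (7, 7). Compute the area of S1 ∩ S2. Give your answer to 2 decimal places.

9.00

|S1∩S2|: x∈[4,7], y∈[2,5] → 3·3 = 9.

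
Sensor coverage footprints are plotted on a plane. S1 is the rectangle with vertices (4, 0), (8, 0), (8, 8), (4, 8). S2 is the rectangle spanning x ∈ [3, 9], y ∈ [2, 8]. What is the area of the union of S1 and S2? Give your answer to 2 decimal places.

44.00

By inclusion–exclusion:
Individual areas: |S1| = 32, |S2| = 36.
|S1∩S2|: x∈[4,8], y∈[2,8] → 4·6 = 24.
|S1 ∪ S2| = 68 − 24 = 44.00.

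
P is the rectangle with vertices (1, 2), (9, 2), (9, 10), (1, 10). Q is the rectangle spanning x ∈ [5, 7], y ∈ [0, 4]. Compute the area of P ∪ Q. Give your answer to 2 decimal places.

68.00

By inclusion–exclusion:
Individual areas: |P| = 64, |Q| = 8.
|P∩Q|: x∈[5,7], y∈[2,4] → 2·2 = 4.
|P ∪ Q| = 72 − 4 = 68.00.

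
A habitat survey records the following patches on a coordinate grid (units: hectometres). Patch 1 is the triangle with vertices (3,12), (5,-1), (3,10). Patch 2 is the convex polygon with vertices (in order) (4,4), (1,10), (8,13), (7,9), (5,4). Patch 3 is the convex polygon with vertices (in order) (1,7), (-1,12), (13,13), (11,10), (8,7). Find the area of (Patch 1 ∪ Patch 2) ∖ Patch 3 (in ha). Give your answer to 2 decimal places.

|Patch 1 ∪ Patch 2| = 31.9439.
|(Patch 1 ∪ Patch 2) ∩ Patch 3| = 24.3819.
|(Patch 1 ∪ Patch 2) ∖ Patch 3| = 31.9439 − 24.3819 = 7.56.

7.56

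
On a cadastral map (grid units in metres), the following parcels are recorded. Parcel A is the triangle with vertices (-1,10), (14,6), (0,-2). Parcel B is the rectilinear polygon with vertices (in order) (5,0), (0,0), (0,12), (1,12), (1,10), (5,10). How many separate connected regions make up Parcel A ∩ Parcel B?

1

Parcel A ∩ Parcel B is a single connected region.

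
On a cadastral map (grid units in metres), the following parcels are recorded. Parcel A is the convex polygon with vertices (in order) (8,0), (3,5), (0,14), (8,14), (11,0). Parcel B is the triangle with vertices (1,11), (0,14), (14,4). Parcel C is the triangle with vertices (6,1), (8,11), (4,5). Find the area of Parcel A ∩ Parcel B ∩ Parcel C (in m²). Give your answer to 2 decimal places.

1.18

The intersection is the polygon with vertices (7.525,8.625), (7.319,7.597), (6.151,8.226), (6.774,9.161).
By the shoelace formula its area is 1.18.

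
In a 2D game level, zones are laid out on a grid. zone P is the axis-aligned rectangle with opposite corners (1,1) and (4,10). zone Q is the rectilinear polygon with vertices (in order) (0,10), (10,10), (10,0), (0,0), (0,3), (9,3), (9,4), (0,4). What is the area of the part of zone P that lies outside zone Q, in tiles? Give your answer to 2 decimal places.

|zone P| = 27, |zone P∩zone Q| = 24.
|zone P ∖ zone Q| = |zone P| − |zone P∩zone Q| = 27 − 24 = 3.00.

3.00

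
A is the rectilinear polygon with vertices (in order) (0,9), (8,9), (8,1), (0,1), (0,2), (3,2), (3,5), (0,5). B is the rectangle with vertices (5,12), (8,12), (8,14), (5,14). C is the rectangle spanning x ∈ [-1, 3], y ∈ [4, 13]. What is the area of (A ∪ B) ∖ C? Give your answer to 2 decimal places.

49.00

|A ∪ B| = 61.
|(A ∪ B) ∩ C| = 12.
|(A ∪ B) ∖ C| = 61 − 12 = 49.00.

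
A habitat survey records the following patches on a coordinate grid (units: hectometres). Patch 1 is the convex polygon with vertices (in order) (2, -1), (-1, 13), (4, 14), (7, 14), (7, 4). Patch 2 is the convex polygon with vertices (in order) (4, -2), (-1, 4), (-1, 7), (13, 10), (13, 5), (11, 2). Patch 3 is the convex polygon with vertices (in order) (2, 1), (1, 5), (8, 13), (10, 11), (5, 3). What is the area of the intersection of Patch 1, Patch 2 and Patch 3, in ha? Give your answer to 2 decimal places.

The intersection is the polygon with vertices (7,8.714), (7,6.2), (5,3), (2,1), (1,5), (3.615,7.989).
By the shoelace formula its area is 27.05.

27.05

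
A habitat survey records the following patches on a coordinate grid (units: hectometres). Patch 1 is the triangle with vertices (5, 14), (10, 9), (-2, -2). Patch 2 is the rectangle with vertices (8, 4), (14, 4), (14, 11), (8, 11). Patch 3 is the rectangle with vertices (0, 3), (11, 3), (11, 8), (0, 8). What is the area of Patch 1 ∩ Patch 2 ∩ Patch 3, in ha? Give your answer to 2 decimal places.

0.38

The intersection is the polygon with vertices (8,7.167), (8,8), (8.909,8).
By the shoelace formula its area is 0.38.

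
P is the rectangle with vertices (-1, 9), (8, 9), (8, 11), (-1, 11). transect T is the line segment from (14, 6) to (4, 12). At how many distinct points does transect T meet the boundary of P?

2

The segment meets the boundary at (5.667,11), (8,9.6).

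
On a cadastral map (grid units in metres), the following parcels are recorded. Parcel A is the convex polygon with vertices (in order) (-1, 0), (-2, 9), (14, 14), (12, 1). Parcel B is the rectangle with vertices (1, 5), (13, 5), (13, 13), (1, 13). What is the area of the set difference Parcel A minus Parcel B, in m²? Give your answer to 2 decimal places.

|Parcel A| = 158, |Parcel A∩Parcel B| = 80.513.
|Parcel A ∖ Parcel B| = |Parcel A| − |Parcel A∩Parcel B| = 158 − 80.513 = 77.49.

77.49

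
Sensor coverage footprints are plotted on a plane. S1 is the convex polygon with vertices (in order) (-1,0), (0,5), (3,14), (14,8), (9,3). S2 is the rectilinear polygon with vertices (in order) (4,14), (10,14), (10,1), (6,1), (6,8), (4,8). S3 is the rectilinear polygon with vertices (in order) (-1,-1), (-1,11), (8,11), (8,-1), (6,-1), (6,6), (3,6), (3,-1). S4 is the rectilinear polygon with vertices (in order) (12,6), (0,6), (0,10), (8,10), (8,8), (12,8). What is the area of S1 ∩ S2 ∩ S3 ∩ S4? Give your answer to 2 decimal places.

12.00

The intersection is the polygon with vertices (6,8), (4,8), (4,10), (8,10), (8,8), (8,6), (6,6).
By the shoelace formula its area is 12.00.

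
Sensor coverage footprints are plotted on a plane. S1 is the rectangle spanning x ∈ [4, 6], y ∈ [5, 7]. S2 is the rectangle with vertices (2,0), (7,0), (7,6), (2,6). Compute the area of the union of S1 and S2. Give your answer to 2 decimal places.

By inclusion–exclusion:
Individual areas: |S1| = 4, |S2| = 30.
|S1∩S2|: x∈[4,6], y∈[5,6] → 2·1 = 2.
|S1 ∪ S2| = 34 − 2 = 32.00.

32.00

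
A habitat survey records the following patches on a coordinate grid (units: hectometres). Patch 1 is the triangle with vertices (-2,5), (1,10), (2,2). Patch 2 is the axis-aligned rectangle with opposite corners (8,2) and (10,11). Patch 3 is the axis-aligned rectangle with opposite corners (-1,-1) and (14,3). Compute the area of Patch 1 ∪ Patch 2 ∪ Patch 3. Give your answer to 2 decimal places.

89.90

By inclusion–exclusion:
Individual areas: |Patch 1| = 14.5, |Patch 2| = 18, |Patch 3| = 60.
|Patch 1∩Patch 2| = 0.
|Patch 1∩Patch 3| = 0.6042.
|Patch 2∩Patch 3|: x∈[8,10], y∈[2,3] → 2·1 = 2.
|Patch 1∩Patch 2∩Patch 3| = 0.
|Patch 1 ∪ Patch 2 ∪ Patch 3| = 92.5 − 2.6042 + 0 = 89.90.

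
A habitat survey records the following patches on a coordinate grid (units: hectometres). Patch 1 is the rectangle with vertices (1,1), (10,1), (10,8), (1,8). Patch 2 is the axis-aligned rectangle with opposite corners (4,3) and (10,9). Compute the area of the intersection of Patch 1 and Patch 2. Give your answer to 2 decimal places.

30.00

|Patch 1∩Patch 2|: x∈[4,10], y∈[3,8] → 6·5 = 30.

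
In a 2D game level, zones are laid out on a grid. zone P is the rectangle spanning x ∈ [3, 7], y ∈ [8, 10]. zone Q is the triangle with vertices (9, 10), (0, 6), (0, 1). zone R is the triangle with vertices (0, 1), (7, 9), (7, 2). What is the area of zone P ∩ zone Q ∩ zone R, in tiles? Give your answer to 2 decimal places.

The intersection is the polygon with vertices (6.125,8), (7,9), (7,8).
By the shoelace formula its area is 0.44.

0.44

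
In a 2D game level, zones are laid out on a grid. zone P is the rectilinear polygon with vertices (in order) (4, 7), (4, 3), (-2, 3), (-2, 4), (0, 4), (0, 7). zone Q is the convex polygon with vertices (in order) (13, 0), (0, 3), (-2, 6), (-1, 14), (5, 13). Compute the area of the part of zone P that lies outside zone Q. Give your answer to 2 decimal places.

|zone P| = 18, |zone P∩zone Q| = 16.3333.
|zone P ∖ zone Q| = |zone P| − |zone P∩zone Q| = 18 − 16.3333 = 1.67.

1.67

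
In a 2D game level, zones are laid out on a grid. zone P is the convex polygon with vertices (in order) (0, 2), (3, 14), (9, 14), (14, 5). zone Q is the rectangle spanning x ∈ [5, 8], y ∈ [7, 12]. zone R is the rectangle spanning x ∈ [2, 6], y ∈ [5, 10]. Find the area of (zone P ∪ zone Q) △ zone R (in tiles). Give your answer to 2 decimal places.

86.50

|zone P ∪ zone Q| = 106.5.
|(zone P ∪ zone Q) ∩ zone R| = 20.
|(zone P ∪ zone Q) △ zone R| = 106.5 + 20 − 40 = 86.50.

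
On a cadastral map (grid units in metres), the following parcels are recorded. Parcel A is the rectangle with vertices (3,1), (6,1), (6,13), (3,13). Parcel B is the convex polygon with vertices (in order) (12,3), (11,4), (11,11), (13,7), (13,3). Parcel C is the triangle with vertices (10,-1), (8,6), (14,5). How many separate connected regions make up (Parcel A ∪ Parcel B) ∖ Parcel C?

(Parcel A ∪ Parcel B) ∖ Parcel C splits into 3 disjoint pieces (area 36, area 7.3333, area 0.0833).

3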